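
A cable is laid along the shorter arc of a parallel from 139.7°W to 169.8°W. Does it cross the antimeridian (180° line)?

No

Signed shortest Δλ = ((-169.8 − -139.7 + 180) mod 360) − 180 = -30.1°.
Going west by 30.1° from -139.7° reaches -169.8° without touching 180°.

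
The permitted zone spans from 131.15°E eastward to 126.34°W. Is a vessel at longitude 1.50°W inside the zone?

No

Band width going east from +131.15° to -126.34°: ((-126.34 − 131.15) mod 360) = 102.51°.
Offset of -1.50° east of the west edge: ((-1.50 − 131.15) mod 360) = 227.35°.
227.35° > 102.51° ⇒ outside.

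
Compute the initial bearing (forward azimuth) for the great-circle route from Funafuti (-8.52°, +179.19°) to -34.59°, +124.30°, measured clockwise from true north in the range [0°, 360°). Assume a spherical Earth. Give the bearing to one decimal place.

233.9°

Δλ = 124.30 − 179.19 = -54.89°.
θ = atan2( sin Δλ · cos φ₂ , cos φ₁ · sin φ₂ − sin φ₁ · cos φ₂ · cos Δλ )
  = atan2(-0.67345, -0.49129) = -126.111° → normalised to [0°, 360°): 233.889°.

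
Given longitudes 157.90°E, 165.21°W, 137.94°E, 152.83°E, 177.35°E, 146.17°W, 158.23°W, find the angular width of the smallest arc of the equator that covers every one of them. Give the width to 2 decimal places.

75.89°

Sort the longitudes: -165.21°, -158.23°, -146.17°, +137.94°, +152.83°, +157.90°, +177.35°.
Eastward gaps between consecutive values (wrapping around): 6.98°, 12.06°, 284.11°, 14.89°, 5.07°, 19.45°, 17.44°.
Largest gap = 284.11° ⇒ minimal covering band is its complement: 360° − 284.11° = 75.89°.
Band runs from +137.94° eastward to -146.17°, crossing the antimeridian.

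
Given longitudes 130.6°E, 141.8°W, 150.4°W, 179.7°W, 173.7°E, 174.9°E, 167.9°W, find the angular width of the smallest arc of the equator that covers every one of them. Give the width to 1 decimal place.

Sort the longitudes: -179.7°, -167.9°, -150.4°, -141.8°, +130.6°, +173.7°, +174.9°.
Eastward gaps between consecutive values (wrapping around): 11.8°, 17.5°, 8.6°, 272.4°, 43.1°, 1.2°, 5.4°.
Largest gap = 272.4° ⇒ minimal covering band is its complement: 360° − 272.4° = 87.6°.
Band runs from +130.6° eastward to -141.8°, crossing the antimeridian.

87.6°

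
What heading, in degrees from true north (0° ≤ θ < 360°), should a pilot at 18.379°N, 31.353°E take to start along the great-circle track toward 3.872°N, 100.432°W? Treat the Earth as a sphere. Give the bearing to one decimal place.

290.2°

Δλ = -100.432 − 31.353 = -131.785°.
θ = atan2( sin Δλ · cos φ₂ , cos φ₁ · sin φ₂ − sin φ₁ · cos φ₂ · cos Δλ )
  = atan2(-0.74395, 0.27370) = -69.801° → normalised to [0°, 360°): 290.199°.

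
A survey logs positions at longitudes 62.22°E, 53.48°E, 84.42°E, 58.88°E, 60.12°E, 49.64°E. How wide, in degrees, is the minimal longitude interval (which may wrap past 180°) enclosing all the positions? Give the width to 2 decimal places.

Sort the longitudes: +49.64°, +53.48°, +58.88°, +60.12°, +62.22°, +84.42°.
Eastward gaps between consecutive values (wrapping around): 3.84°, 5.40°, 1.24°, 2.10°, 22.20°, 325.22°.
Largest gap = 325.22° ⇒ minimal covering band is its complement: 360° − 325.22° = 34.78°.
Band runs from +49.64° eastward to +84.42°.

34.78°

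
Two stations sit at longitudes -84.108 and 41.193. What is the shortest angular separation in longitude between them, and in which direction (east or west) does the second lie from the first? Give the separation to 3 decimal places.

Raw difference: 41.193 − -84.108 = 125.301°.
Normalise into (−180°, 180°]: 125.301° stays 125.301°.
Positive ⇒ the second point lies to the east; separation 125.301°.

125.301° east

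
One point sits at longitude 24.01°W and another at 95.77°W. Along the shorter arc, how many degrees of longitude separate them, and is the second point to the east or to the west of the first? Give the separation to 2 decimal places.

71.76° west

Raw difference: -95.77 − -24.01 = -71.76°.
Normalise into (−180°, 180°]: -71.76° stays -71.76°.
Negative ⇒ the second point lies to the west; separation 71.76°.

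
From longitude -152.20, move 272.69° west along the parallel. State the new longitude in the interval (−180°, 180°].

-64.89°

Start at -152.20°; shift −272.69° → -424.89°.
-424.89° lies outside (−180°, 180°]; add 360° → -64.89°.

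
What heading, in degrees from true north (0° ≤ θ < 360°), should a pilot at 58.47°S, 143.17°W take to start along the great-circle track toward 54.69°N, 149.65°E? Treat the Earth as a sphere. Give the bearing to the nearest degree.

319°

Δλ = 149.65 − -143.17 = 292.82°; wrapped into (−180°, 180°]: -67.18°.
θ = atan2( sin Δλ · cos φ₂ , cos φ₁ · sin φ₂ − sin φ₁ · cos φ₂ · cos Δλ )
  = atan2(-0.53276, 0.61782) = -40.772° → normalised to [0°, 360°): 319.228°.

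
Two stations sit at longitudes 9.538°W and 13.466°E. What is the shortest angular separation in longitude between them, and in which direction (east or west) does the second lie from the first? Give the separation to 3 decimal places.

Raw difference: 13.466 − -9.538 = 23.004°.
Normalise into (−180°, 180°]: 23.004° stays 23.004°.
Positive ⇒ the second point lies to the east; separation 23.004°.

23.004° east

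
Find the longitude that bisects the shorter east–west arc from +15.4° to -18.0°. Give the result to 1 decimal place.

-1.3°

Signed shortest Δλ from +15.4° to -18.0° is -33.4°.
Midpoint longitude = +15.4° + (-33.4°)/2 = +15.4° − 16.7° = -1.3°.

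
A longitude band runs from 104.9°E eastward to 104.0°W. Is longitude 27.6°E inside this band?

Band width going east from +104.9° to -104.0°: ((-104.0 − 104.9) mod 360) = 151.1°.
Offset of +27.6° east of the west edge: ((27.6 − 104.9) mod 360) = 282.7°.
282.7° > 151.1° ⇒ outside.

No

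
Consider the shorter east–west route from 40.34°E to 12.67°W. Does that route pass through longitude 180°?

Signed shortest Δλ = ((-12.67 − 40.34 + 180) mod 360) − 180 = -53.01°.
Going west by 53.01° from +40.34° reaches -12.67° without touching 180°.

No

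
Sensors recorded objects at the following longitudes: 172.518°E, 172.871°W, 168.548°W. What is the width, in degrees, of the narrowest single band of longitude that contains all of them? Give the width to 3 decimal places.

18.934°

Sort the longitudes: -172.871°, -168.548°, +172.518°.
Eastward gaps between consecutive values (wrapping around): 4.323°, 341.066°, 14.611°.
Largest gap = 341.066° ⇒ minimal covering band is its complement: 360° − 341.066° = 18.934°.
Band runs from +172.518° eastward to -168.548°, crossing the antimeridian.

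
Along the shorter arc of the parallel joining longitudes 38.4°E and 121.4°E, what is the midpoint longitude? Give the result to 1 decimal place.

Signed shortest Δλ from +38.4° to +121.4° is +83.0°.
Midpoint longitude = +38.4° + (+83.0°)/2 = +38.4° + 41.5° = +79.9°.

79.9°E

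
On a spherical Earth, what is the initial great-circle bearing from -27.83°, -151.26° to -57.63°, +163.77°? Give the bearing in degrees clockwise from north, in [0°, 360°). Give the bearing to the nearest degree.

Δλ = 163.77 − -151.26 = 315.03°; wrapped into (−180°, 180°]: -44.97°.
θ = atan2( sin Δλ · cos φ₂ , cos φ₁ · sin φ₂ − sin φ₁ · cos φ₂ · cos Δλ )
  = atan2(-0.37838, -0.57009) = -146.427° → normalised to [0°, 360°): 213.573°.

214°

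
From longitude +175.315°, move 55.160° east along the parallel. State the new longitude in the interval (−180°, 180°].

-129.525°

Start at +175.315°; shift +55.160° → +230.475°.
+230.475° lies outside (−180°, 180°]; subtract 360° → -129.525°.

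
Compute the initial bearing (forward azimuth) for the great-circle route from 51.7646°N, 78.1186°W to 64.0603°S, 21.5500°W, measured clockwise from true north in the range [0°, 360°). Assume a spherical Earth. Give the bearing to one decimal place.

153.9°

Δλ = -21.5500 − -78.1186 = 56.5686°.
θ = atan2( sin Δλ · cos φ₂ , cos φ₁ · sin φ₂ − sin φ₁ · cos φ₂ · cos Δλ )
  = atan2(0.36505, -0.74584) = 153.921° → normalised to [0°, 360°): 153.921°.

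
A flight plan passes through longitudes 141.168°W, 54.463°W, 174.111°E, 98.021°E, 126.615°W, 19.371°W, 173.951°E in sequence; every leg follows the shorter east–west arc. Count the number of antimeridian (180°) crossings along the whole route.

3

Leg 1: -141.168° → -54.463°, shortest Δλ = 86.705° (east) — does not cross 180°.
Leg 2: -54.463° → +174.111°, shortest Δλ = -131.426° (west) — crosses 180°.
Leg 3: +174.111° → +98.021°, shortest Δλ = -76.09° (west) — does not cross 180°.
Leg 4: +98.021° → -126.615°, shortest Δλ = 135.364° (east) — crosses 180°.
Leg 5: -126.615° → -19.371°, shortest Δλ = 107.244° (east) — does not cross 180°.
Leg 6: -19.371° → +173.951°, shortest Δλ = -166.678° (west) — crosses 180°.
Total crossings: 3.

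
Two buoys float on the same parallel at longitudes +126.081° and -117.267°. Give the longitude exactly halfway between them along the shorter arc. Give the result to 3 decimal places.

Signed shortest Δλ from +126.081° to -117.267° is +116.652°.
Midpoint longitude = +126.081° + (+116.652°)/2 = +126.081° + 58.326° = +184.407°.
Normalise into (−180°, 180°]: -175.593°.
(The naïve average (+126.081 + -117.267)/2 = 4.407° is on the wrong side of the globe.)

-175.593°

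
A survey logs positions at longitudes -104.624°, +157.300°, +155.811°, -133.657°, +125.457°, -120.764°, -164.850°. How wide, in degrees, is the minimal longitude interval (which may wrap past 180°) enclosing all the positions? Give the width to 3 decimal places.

Sort the longitudes: -164.850°, -133.657°, -120.764°, -104.624°, +125.457°, +155.811°, +157.300°.
Eastward gaps between consecutive values (wrapping around): 31.193°, 12.893°, 16.140°, 230.081°, 30.354°, 1.489°, 37.850°.
Largest gap = 230.081° ⇒ minimal covering band is its complement: 360° − 230.081° = 129.919°.
Band runs from +125.457° eastward to -104.624°, crossing the antimeridian.

129.919°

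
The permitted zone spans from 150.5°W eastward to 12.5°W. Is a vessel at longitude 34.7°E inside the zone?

Band width going east from -150.5° to -12.5°: ((-12.5 − -150.5) mod 360) = 138.0°.
Offset of +34.7° east of the west edge: ((34.7 − -150.5) mod 360) = 185.2°.
185.2° > 138.0° ⇒ outside.

No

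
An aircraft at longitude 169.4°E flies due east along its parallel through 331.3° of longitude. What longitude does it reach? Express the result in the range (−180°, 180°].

140.7°E

Start at +169.4°; shift +331.3° → +500.7°.
+500.7° lies outside (−180°, 180°]; subtract 360° → +140.7°.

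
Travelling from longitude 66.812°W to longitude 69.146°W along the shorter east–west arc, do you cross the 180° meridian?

No

Signed shortest Δλ = ((-69.146 − -66.812 + 180) mod 360) − 180 = -2.334°.
Going west by 2.334° from -66.812° reaches -69.146° without touching 180°.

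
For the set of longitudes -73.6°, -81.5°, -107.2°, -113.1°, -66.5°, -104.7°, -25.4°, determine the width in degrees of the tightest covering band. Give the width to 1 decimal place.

87.7°

Sort the longitudes: -113.1°, -107.2°, -104.7°, -81.5°, -73.6°, -66.5°, -25.4°.
Eastward gaps between consecutive values (wrapping around): 5.9°, 2.5°, 23.2°, 7.9°, 7.1°, 41.1°, 272.3°.
Largest gap = 272.3° ⇒ minimal covering band is its complement: 360° − 272.3° = 87.7°.
Band runs from -113.1° eastward to -25.4°.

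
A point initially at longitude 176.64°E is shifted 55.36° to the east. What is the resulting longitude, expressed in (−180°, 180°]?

Start at +176.64°; shift +55.36° → +232.00°.
+232.00° lies outside (−180°, 180°]; subtract 360° → -128.00°.

128.00°W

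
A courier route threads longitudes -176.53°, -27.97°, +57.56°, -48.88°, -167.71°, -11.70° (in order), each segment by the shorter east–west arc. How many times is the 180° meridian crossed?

0

Leg 1: -176.53° → -27.97°, shortest Δλ = 148.56° (east) — does not cross 180°.
Leg 2: -27.97° → +57.56°, shortest Δλ = 85.53° (east) — does not cross 180°.
Leg 3: +57.56° → -48.88°, shortest Δλ = -106.44° (west) — does not cross 180°.
Leg 4: -48.88° → -167.71°, shortest Δλ = -118.83° (west) — does not cross 180°.
Leg 5: -167.71° → -11.70°, shortest Δλ = 156.01° (east) — does not cross 180°.
Total crossings: 0.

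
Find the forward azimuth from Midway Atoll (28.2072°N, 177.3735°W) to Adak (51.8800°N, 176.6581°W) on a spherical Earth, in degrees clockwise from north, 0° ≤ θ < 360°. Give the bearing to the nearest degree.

1°

Δλ = -176.6581 − -177.3735 = 0.7154°.
θ = atan2( sin Δλ · cos φ₂ , cos φ₁ · sin φ₂ − sin φ₁ · cos φ₂ · cos Δλ )
  = atan2(0.00771, 0.40154) = 1.100° → normalised to [0°, 360°): 1.100°.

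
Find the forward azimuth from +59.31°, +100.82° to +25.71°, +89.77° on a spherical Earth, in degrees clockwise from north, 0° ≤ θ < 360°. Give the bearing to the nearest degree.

198°

Δλ = 89.77 − 100.82 = -11.05°.
θ = atan2( sin Δλ · cos φ₂ , cos φ₁ · sin φ₂ − sin φ₁ · cos φ₂ · cos Δλ )
  = atan2(-0.17269, -0.53903) = -162.236° → normalised to [0°, 360°): 197.764°.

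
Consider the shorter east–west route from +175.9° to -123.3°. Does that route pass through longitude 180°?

Yes

Naïve |-123.3 − 175.9| = 299.2° > 180°, so the shorter arc goes the other way round — across 180°.
Signed shortest Δλ = ((-123.3 − 175.9 + 180) mod 360) − 180 = 60.8°.
Going east by 60.8° from +175.9° passes through 180° before reaching -123.3°.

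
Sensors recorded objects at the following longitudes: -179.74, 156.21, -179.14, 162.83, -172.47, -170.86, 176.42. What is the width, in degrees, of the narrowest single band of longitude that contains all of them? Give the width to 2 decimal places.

32.93°

Sort the longitudes: -179.74°, -179.14°, -172.47°, -170.86°, +156.21°, +162.83°, +176.42°.
Eastward gaps between consecutive values (wrapping around): 0.60°, 6.67°, 1.61°, 327.07°, 6.62°, 13.59°, 3.84°.
Largest gap = 327.07° ⇒ minimal covering band is its complement: 360° − 327.07° = 32.93°.
Band runs from +156.21° eastward to -170.86°, crossing the antimeridian.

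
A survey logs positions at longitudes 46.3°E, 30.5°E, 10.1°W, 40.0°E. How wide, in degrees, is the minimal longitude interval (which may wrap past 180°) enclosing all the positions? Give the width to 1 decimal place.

Sort the longitudes: -10.1°, +30.5°, +40.0°, +46.3°.
Eastward gaps between consecutive values (wrapping around): 40.6°, 9.5°, 6.3°, 303.6°.
Largest gap = 303.6° ⇒ minimal covering band is its complement: 360° − 303.6° = 56.4°.
Band runs from -10.1° eastward to +46.3°.

56.4°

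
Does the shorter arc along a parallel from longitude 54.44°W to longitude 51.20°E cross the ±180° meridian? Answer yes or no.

No

Signed shortest Δλ = ((51.20 − -54.44 + 180) mod 360) − 180 = 105.64°.
Going east by 105.64° from -54.44° reaches +51.20° without touching 180°.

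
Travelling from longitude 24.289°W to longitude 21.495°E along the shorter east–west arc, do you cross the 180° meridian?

No

Signed shortest Δλ = ((21.495 − -24.289 + 180) mod 360) − 180 = 45.784°.
Going east by 45.784° from -24.289° reaches +21.495° without touching 180°.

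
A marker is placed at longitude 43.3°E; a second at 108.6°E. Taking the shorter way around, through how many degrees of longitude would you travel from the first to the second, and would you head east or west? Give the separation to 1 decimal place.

Raw difference: 108.6 − 43.3 = 65.3°.
Normalise into (−180°, 180°]: 65.3° stays 65.3°.
Positive ⇒ the second point lies to the east; separation 65.3°.

65.3° east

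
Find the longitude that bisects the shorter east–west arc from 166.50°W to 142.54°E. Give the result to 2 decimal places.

Signed shortest Δλ from -166.50° to +142.54° is -50.96°.
Midpoint longitude = -166.50° + (-50.96°)/2 = -166.50° − 25.48° = -191.98°.
Normalise into (−180°, 180°]: +168.02°.
(The naïve average (-166.50 + +142.54)/2 = -11.98° is on the wrong side of the globe.)

168.02°E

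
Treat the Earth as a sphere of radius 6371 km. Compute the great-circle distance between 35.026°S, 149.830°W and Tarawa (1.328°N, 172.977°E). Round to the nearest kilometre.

Δλ = 172.977 − -149.830 = 322.807°; wrapped into (−180°, 180°]: -37.193°.
Δφ = 1.328 − -35.026 = 36.354°.
a = sin²(Δφ/2) + cos φ₁ · cos φ₂ · sin²(Δλ/2) = 0.180572.
c = 2·atan2(√a, √(1−a)) = 0.87779 rad → d = 6371·c ≈ 5592.38 km.

5592 km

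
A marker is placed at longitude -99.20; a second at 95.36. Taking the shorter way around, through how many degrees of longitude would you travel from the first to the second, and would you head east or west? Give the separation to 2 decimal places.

Raw difference: 95.36 − -99.20 = 194.56°.
Normalise into (−180°, 180°]: 194.56° − 360° = -165.44°.
Negative ⇒ the second point lies to the west; separation 165.44°.

165.44° west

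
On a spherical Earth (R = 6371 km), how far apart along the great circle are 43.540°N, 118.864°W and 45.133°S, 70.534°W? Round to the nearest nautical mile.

Δλ = -70.534 − -118.864 = 48.330°.
Δφ = -45.133 − 43.540 = -88.673°.
a = sin²(Δφ/2) + cos φ₁ · cos φ₂ · sin²(Δλ/2) = 0.574119.
c = 2·atan2(√a, √(1−a)) = 1.71958 rad → d = 6371·c ≈ 10955.46 km ≈ 5915.48 nmi.

5915 nmi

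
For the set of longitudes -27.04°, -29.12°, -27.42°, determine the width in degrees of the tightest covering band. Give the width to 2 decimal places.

2.08°

Sort the longitudes: -29.12°, -27.42°, -27.04°.
Eastward gaps between consecutive values (wrapping around): 1.70°, 0.38°, 357.92°.
Largest gap = 357.92° ⇒ minimal covering band is its complement: 360° − 357.92° = 2.08°.
Band runs from -29.12° eastward to -27.04°.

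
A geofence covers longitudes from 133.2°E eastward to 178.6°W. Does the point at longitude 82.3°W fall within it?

No

Band width going east from +133.2° to -178.6°: ((-178.6 − 133.2) mod 360) = 48.2°.
Offset of -82.3° east of the west edge: ((-82.3 − 133.2) mod 360) = 144.5°.
144.5° > 48.2° ⇒ outside.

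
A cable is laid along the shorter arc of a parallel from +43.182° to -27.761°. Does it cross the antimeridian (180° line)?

No

Signed shortest Δλ = ((-27.761 − 43.182 + 180) mod 360) − 180 = -70.943°.
Going west by 70.943° from +43.182° reaches -27.761° without touching 180°.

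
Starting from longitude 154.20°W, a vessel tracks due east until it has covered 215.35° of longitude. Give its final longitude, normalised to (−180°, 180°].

Start at -154.20°; shift +215.35° → +61.15°.
+61.15° already lies in (−180°, 180°].

61.15°E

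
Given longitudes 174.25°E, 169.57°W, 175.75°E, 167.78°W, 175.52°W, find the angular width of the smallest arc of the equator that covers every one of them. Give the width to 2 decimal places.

17.97°

Sort the longitudes: -175.52°, -169.57°, -167.78°, +174.25°, +175.75°.
Eastward gaps between consecutive values (wrapping around): 5.95°, 1.79°, 342.03°, 1.50°, 8.73°.
Largest gap = 342.03° ⇒ minimal covering band is its complement: 360° − 342.03° = 17.97°.
Band runs from +174.25° eastward to -167.78°, crossing the antimeridian.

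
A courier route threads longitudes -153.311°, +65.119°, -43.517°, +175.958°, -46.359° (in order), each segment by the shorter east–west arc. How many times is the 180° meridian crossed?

3

Leg 1: -153.311° → +65.119°, shortest Δλ = -141.57° (west) — crosses 180°.
Leg 2: +65.119° → -43.517°, shortest Δλ = -108.636° (west) — does not cross 180°.
Leg 3: -43.517° → +175.958°, shortest Δλ = -140.525° (west) — crosses 180°.
Leg 4: +175.958° → -46.359°, shortest Δλ = 137.683° (east) — crosses 180°.
Total crossings: 3.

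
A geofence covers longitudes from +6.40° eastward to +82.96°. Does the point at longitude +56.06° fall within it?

Band width going east from +6.40° to +82.96°: ((82.96 − 6.40) mod 360) = 76.56°.
Offset of +56.06° east of the west edge: ((56.06 − 6.40) mod 360) = 49.66°.
49.66° ≤ 76.56° ⇒ inside.

Yes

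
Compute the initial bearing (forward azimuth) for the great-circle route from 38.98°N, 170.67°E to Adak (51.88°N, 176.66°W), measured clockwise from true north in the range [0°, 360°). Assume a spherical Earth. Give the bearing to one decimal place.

30.2°

Δλ = -176.66 − 170.67 = -347.33°; wrapped into (−180°, 180°]: 12.67°.
θ = atan2( sin Δλ · cos φ₂ , cos φ₁ · sin φ₂ − sin φ₁ · cos φ₂ · cos Δλ )
  = atan2(0.13540, 0.23271) = 30.193° → normalised to [0°, 360°): 30.193°.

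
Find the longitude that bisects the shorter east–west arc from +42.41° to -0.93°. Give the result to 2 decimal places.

+20.74°

Signed shortest Δλ from +42.41° to -0.93° is -43.34°.
Midpoint longitude = +42.41° + (-43.34°)/2 = +42.41° − 21.67° = +20.74°.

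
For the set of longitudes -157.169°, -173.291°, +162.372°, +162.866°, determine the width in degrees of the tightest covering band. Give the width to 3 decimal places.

40.459°

Sort the longitudes: -173.291°, -157.169°, +162.372°, +162.866°.
Eastward gaps between consecutive values (wrapping around): 16.122°, 319.541°, 0.494°, 23.843°.
Largest gap = 319.541° ⇒ minimal covering band is its complement: 360° − 319.541° = 40.459°.
Band runs from +162.372° eastward to -157.169°, crossing the antimeridian.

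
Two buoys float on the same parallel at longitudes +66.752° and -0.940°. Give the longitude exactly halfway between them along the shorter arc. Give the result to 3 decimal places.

Signed shortest Δλ from +66.752° to -0.940° is -67.692°.
Midpoint longitude = +66.752° + (-67.692°)/2 = +66.752° − 33.846° = +32.906°.

+32.906°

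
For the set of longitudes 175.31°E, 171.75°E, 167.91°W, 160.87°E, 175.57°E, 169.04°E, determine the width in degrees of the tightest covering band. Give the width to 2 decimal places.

31.22°

Sort the longitudes: -167.91°, +160.87°, +169.04°, +171.75°, +175.31°, +175.57°.
Eastward gaps between consecutive values (wrapping around): 328.78°, 8.17°, 2.71°, 3.56°, 0.26°, 16.52°.
Largest gap = 328.78° ⇒ minimal covering band is its complement: 360° − 328.78° = 31.22°.
Band runs from +160.87° eastward to -167.91°, crossing the antimeridian.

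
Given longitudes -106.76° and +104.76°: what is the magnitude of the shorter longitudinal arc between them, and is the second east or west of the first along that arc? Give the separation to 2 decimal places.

148.48° west

Raw difference: 104.76 − -106.76 = 211.52°.
Normalise into (−180°, 180°]: 211.52° − 360° = -148.48°.
Negative ⇒ the second point lies to the west; separation 148.48°.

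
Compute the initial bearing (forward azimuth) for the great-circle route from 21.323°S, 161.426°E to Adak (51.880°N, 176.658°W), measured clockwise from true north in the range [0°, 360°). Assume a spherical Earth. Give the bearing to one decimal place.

13.8°

Δλ = -176.658 − 161.426 = -338.084°; wrapped into (−180°, 180°]: 21.916°.
θ = atan2( sin Δλ · cos φ₂ , cos φ₁ · sin φ₂ − sin φ₁ · cos φ₂ · cos Δλ )
  = atan2(0.23041, 0.94111) = 13.757° → normalised to [0°, 360°): 13.757°.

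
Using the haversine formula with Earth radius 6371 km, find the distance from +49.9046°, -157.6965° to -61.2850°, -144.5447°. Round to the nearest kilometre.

Δλ = -144.5447 − -157.6965 = 13.1518°.
Δφ = -61.2850 − 49.9046 = -111.1896°.
a = sin²(Δφ/2) + cos φ₁ · cos φ₂ · sin²(Δλ/2) = 0.684786.
c = 2·atan2(√a, √(1−a)) = 1.94934 rad → d = 6371·c ≈ 12419.27 km.

12419 km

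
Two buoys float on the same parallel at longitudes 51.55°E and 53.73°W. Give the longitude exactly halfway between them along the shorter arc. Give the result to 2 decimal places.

Signed shortest Δλ from +51.55° to -53.73° is -105.28°.
Midpoint longitude = +51.55° + (-105.28°)/2 = +51.55° − 52.64° = -1.09°.

1.09°W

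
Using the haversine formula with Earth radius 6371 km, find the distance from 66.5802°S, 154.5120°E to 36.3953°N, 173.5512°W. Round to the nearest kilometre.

Δλ = -173.5512 − 154.5120 = -328.0632°; wrapped into (−180°, 180°]: 31.9368°.
Δφ = 36.3953 − -66.5802 = 102.9755°.
a = sin²(Δφ/2) + cos φ₁ · cos φ₂ · sin²(Δλ/2) = 0.636481.
c = 2·atan2(√a, √(1−a)) = 1.84727 rad → d = 6371·c ≈ 11768.94 km.

11769 km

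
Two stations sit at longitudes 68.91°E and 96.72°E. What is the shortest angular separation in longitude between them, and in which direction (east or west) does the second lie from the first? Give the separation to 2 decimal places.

Raw difference: 96.72 − 68.91 = 27.81°.
Normalise into (−180°, 180°]: 27.81° stays 27.81°.
Positive ⇒ the second point lies to the east; separation 27.81°.

27.81° east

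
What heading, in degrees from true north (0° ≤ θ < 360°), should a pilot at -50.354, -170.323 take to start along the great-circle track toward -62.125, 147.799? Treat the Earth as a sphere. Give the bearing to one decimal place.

Δλ = 147.799 − -170.323 = 318.122°; wrapped into (−180°, 180°]: -41.878°.
θ = atan2( sin Δλ · cos φ₂ , cos φ₁ · sin φ₂ − sin φ₁ · cos φ₂ · cos Δλ )
  = atan2(-0.31211, -0.29596) = -133.479° → normalised to [0°, 360°): 226.521°.

226.5°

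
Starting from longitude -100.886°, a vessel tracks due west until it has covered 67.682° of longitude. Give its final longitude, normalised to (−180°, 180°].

-168.568°

Start at -100.886°; shift −67.682° → -168.568°.
-168.568° already lies in (−180°, 180°].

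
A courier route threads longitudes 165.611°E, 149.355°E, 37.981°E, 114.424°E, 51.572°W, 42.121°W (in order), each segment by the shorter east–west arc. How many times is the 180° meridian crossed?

0

Leg 1: +165.611° → +149.355°, shortest Δλ = -16.256° (west) — does not cross 180°.
Leg 2: +149.355° → +37.981°, shortest Δλ = -111.374° (west) — does not cross 180°.
Leg 3: +37.981° → +114.424°, shortest Δλ = 76.443° (east) — does not cross 180°.
Leg 4: +114.424° → -51.572°, shortest Δλ = -165.996° (west) — does not cross 180°.
Leg 5: -51.572° → -42.121°, shortest Δλ = 9.451° (east) — does not cross 180°.
Total crossings: 0.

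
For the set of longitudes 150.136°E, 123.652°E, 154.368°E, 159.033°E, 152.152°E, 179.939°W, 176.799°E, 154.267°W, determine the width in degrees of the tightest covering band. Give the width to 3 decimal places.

Sort the longitudes: -179.939°, -154.267°, +123.652°, +150.136°, +152.152°, +154.368°, +159.033°, +176.799°.
Eastward gaps between consecutive values (wrapping around): 25.672°, 277.919°, 26.484°, 2.016°, 2.216°, 4.665°, 17.766°, 3.262°.
Largest gap = 277.919° ⇒ minimal covering band is its complement: 360° − 277.919° = 82.081°.
Band runs from +123.652° eastward to -154.267°, crossing the antimeridian.

82.081°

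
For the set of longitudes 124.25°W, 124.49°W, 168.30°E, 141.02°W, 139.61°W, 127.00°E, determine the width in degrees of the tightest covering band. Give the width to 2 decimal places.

108.75°

Sort the longitudes: -141.02°, -139.61°, -124.49°, -124.25°, +127.00°, +168.30°.
Eastward gaps between consecutive values (wrapping around): 1.41°, 15.12°, 0.24°, 251.25°, 41.30°, 50.68°.
Largest gap = 251.25° ⇒ minimal covering band is its complement: 360° − 251.25° = 108.75°.
Band runs from +127.00° eastward to -124.25°, crossing the antimeridian.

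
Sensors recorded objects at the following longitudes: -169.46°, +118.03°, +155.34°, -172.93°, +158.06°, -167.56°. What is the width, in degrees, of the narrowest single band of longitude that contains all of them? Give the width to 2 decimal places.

Sort the longitudes: -172.93°, -169.46°, -167.56°, +118.03°, +155.34°, +158.06°.
Eastward gaps between consecutive values (wrapping around): 3.47°, 1.90°, 285.59°, 37.31°, 2.72°, 29.01°.
Largest gap = 285.59° ⇒ minimal covering band is its complement: 360° − 285.59° = 74.41°.
Band runs from +118.03° eastward to -167.56°, crossing the antimeridian.

74.41°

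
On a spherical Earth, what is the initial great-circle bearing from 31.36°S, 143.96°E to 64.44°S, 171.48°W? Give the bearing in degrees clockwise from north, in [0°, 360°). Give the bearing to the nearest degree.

Δλ = -171.48 − 143.96 = -315.44°; wrapped into (−180°, 180°]: 44.56°.
θ = atan2( sin Δλ · cos φ₂ , cos φ₁ · sin φ₂ − sin φ₁ · cos φ₂ · cos Δλ )
  = atan2(0.30273, -0.61036) = 153.619° → normalised to [0°, 360°): 153.619°.

154°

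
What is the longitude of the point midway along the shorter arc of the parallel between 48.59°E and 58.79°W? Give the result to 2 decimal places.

5.10°W

Signed shortest Δλ from +48.59° to -58.79° is -107.38°.
Midpoint longitude = +48.59° + (-107.38°)/2 = +48.59° − 53.69° = -5.10°.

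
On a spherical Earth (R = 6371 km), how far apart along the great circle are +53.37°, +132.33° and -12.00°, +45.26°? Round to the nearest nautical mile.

Δλ = 45.26 − 132.33 = -87.07°.
Δφ = -12.00 − 53.37 = -65.37°.
a = sin²(Δφ/2) + cos φ₁ · cos φ₂ · sin²(Δλ/2) = 0.568509.
c = 2·atan2(√a, √(1−a)) = 1.70825 rad → d = 6371·c ≈ 10883.24 km ≈ 5876.48 nmi.

5876 nmi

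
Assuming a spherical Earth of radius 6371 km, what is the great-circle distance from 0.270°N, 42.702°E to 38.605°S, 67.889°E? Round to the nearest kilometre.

Δλ = 67.889 − 42.702 = 25.187°.
Δφ = -38.605 − 0.270 = -38.875°.
a = sin²(Δφ/2) + cos φ₁ · cos φ₂ · sin²(Δλ/2) = 0.147891.
c = 2·atan2(√a, √(1−a)) = 0.78947 rad → d = 6371·c ≈ 5029.74 km.

5030 km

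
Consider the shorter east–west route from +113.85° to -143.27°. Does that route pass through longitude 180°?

Naïve |-143.27 − 113.85| = 257.12° > 180°, so the shorter arc goes the other way round — across 180°.
Signed shortest Δλ = ((-143.27 − 113.85 + 180) mod 360) − 180 = 102.88°.
Going east by 102.88° from +113.85° passes through 180° before reaching -143.27°.

Yes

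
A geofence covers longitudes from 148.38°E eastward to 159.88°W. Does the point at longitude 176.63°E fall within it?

Band width going east from +148.38° to -159.88°: ((-159.88 − 148.38) mod 360) = 51.74°.
Offset of +176.63° east of the west edge: ((176.63 − 148.38) mod 360) = 28.25°.
28.25° ≤ 51.74° ⇒ inside.

Yes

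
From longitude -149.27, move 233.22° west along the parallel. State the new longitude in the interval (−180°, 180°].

-22.49°

Start at -149.27°; shift −233.22° → -382.49°.
-382.49° lies outside (−180°, 180°]; add 360° → -22.49°.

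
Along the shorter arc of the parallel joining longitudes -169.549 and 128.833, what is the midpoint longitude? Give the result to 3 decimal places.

Signed shortest Δλ from -169.549° to +128.833° is -61.618°.
Midpoint longitude = -169.549° + (-61.618°)/2 = -169.549° − 30.809° = -200.358°.
Normalise into (−180°, 180°]: +159.642°.
(The naïve average (-169.549 + +128.833)/2 = -20.358° is on the wrong side of the globe.)

+159.642°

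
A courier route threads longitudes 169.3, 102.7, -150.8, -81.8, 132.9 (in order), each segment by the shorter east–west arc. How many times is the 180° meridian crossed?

2

Leg 1: +169.3° → +102.7°, shortest Δλ = -66.6° (west) — does not cross 180°.
Leg 2: +102.7° → -150.8°, shortest Δλ = 106.5° (east) — crosses 180°.
Leg 3: -150.8° → -81.8°, shortest Δλ = 69.0° (east) — does not cross 180°.
Leg 4: -81.8° → +132.9°, shortest Δλ = -145.3° (west) — crosses 180°.
Total crossings: 2.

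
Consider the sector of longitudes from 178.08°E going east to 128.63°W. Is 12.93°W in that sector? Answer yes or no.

No

Band width going east from +178.08° to -128.63°: ((-128.63 − 178.08) mod 360) = 53.29°.
Offset of -12.93° east of the west edge: ((-12.93 − 178.08) mod 360) = 168.99°.
168.99° > 53.29° ⇒ outside.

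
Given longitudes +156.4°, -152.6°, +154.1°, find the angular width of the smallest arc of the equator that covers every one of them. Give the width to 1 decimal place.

53.3°

Sort the longitudes: -152.6°, +154.1°, +156.4°.
Eastward gaps between consecutive values (wrapping around): 306.7°, 2.3°, 51.0°.
Largest gap = 306.7° ⇒ minimal covering band is its complement: 360° − 306.7° = 53.3°.
Band runs from +154.1° eastward to -152.6°, crossing the antimeridian.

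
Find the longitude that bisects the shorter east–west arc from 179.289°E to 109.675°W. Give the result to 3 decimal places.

145.193°W

Signed shortest Δλ from +179.289° to -109.675° is +71.036°.
Midpoint longitude = +179.289° + (+71.036°)/2 = +179.289° + 35.518° = +214.807°.
Normalise into (−180°, 180°]: -145.193°.
(The naïve average (+179.289 + -109.675)/2 = 34.807° is on the wrong side of the globe.)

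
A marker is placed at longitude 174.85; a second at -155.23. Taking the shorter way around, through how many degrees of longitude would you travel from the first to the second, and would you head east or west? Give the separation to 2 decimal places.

Raw difference: -155.23 − 174.85 = -330.08°.
Normalise into (−180°, 180°]: -330.08° + 360° = 29.92°.
Positive ⇒ the second point lies to the east; separation 29.92°.

29.92° east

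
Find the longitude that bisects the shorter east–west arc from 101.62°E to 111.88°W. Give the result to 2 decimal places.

Signed shortest Δλ from +101.62° to -111.88° is +146.50°.
Midpoint longitude = +101.62° + (+146.50°)/2 = +101.62° + 73.25° = +174.87°.
(The naïve average (+101.62 + -111.88)/2 = -5.13° is on the wrong side of the globe.)

174.87°E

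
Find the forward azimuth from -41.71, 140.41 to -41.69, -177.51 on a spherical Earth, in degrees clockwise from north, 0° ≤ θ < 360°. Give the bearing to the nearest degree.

Δλ = -177.51 − 140.41 = -317.92°; wrapped into (−180°, 180°]: 42.08°.
θ = atan2( sin Δλ · cos φ₂ , cos φ₁ · sin φ₂ − sin φ₁ · cos φ₂ · cos Δλ )
  = atan2(0.50045, -0.12774) = 104.319° → normalised to [0°, 360°): 104.319°.

104°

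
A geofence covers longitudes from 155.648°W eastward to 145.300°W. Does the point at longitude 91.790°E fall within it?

No

Band width going east from -155.648° to -145.300°: ((-145.300 − -155.648) mod 360) = 10.348°.
Offset of +91.790° east of the west edge: ((91.790 − -155.648) mod 360) = 247.438°.
247.438° > 10.348° ⇒ outside.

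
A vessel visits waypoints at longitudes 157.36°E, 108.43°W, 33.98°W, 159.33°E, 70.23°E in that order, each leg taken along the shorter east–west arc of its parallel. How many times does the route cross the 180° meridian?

2

Leg 1: +157.36° → -108.43°, shortest Δλ = 94.21° (east) — crosses 180°.
Leg 2: -108.43° → -33.98°, shortest Δλ = 74.45° (east) — does not cross 180°.
Leg 3: -33.98° → +159.33°, shortest Δλ = -166.69° (west) — crosses 180°.
Leg 4: +159.33° → +70.23°, shortest Δλ = -89.1° (west) — does not cross 180°.
Total crossings: 2.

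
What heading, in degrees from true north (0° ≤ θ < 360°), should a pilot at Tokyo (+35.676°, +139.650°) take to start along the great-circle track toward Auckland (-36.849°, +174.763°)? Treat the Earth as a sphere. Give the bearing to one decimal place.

152.1°

Δλ = 174.763 − 139.650 = 35.113°.
θ = atan2( sin Δλ · cos φ₂ , cos φ₁ · sin φ₂ − sin φ₁ · cos φ₂ · cos Δλ )
  = atan2(0.46028, -0.86892) = 152.089° → normalised to [0°, 360°): 152.089°.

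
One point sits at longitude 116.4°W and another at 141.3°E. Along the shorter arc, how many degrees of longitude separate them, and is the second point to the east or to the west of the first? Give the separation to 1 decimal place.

Raw difference: 141.3 − -116.4 = 257.7°.
Normalise into (−180°, 180°]: 257.7° − 360° = -102.3°.
Negative ⇒ the second point lies to the west; separation 102.3°.

102.3° west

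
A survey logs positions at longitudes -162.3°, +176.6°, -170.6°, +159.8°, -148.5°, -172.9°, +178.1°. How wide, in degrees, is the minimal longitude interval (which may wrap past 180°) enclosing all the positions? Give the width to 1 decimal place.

51.7°

Sort the longitudes: -172.9°, -170.6°, -162.3°, -148.5°, +159.8°, +176.6°, +178.1°.
Eastward gaps between consecutive values (wrapping around): 2.3°, 8.3°, 13.8°, 308.3°, 16.8°, 1.5°, 9.0°.
Largest gap = 308.3° ⇒ minimal covering band is its complement: 360° − 308.3° = 51.7°.
Band runs from +159.8° eastward to -148.5°, crossing the antimeridian.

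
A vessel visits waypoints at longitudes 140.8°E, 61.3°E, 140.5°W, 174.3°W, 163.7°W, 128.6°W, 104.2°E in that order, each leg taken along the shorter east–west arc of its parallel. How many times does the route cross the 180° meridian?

2

Leg 1: +140.8° → +61.3°, shortest Δλ = -79.5° (west) — does not cross 180°.
Leg 2: +61.3° → -140.5°, shortest Δλ = 158.2° (east) — crosses 180°.
Leg 3: -140.5° → -174.3°, shortest Δλ = -33.8° (west) — does not cross 180°.
Leg 4: -174.3° → -163.7°, shortest Δλ = 10.6° (east) — does not cross 180°.
Leg 5: -163.7° → -128.6°, shortest Δλ = 35.1° (east) — does not cross 180°.
Leg 6: -128.6° → +104.2°, shortest Δλ = -127.2° (west) — crosses 180°.
Total crossings: 2.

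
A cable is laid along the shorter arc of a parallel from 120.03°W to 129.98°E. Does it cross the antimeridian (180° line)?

Yes

Naïve |129.98 − -120.03| = 250.01° > 180°, so the shorter arc goes the other way round — across 180°.
Signed shortest Δλ = ((129.98 − -120.03 + 180) mod 360) − 180 = -109.99°.
Going west by 109.99° from -120.03° passes through 180° before reaching +129.98°.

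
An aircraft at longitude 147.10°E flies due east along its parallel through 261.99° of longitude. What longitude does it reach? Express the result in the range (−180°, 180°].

49.09°E

Start at +147.10°; shift +261.99° → +409.09°.
+409.09° lies outside (−180°, 180°]; subtract 360° → +49.09°.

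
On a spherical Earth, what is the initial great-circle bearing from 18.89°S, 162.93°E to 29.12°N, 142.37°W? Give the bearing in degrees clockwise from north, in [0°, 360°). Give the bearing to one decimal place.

Δλ = -142.37 − 162.93 = -305.30°; wrapped into (−180°, 180°]: 54.70°.
θ = atan2( sin Δλ · cos φ₂ , cos φ₁ · sin φ₂ − sin φ₁ · cos φ₂ · cos Δλ )
  = atan2(0.71298, 0.62387) = 48.814° → normalised to [0°, 360°): 48.814°.

48.8°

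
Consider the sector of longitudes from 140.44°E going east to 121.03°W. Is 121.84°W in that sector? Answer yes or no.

Yes

Band width going east from +140.44° to -121.03°: ((-121.03 − 140.44) mod 360) = 98.53°.
Offset of -121.84° east of the west edge: ((-121.84 − 140.44) mod 360) = 97.72°.
97.72° ≤ 98.53° ⇒ inside.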